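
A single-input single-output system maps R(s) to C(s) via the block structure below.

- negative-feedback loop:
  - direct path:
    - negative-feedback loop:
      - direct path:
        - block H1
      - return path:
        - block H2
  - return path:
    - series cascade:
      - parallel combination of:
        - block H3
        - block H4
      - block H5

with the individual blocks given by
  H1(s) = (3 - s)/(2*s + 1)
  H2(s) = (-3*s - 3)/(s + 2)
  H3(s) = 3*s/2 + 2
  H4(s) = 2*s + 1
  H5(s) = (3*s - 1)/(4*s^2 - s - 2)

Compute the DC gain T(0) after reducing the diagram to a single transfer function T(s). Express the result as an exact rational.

Answer: 3

Working:
Step 1 - feedback reduction of H1, H2; result (-s^2 + s + 6)/(5*s^2 - s - 7)
Step 2 - reduce the parallel group H3, H4; result 7*s/2 + 3
Step 3 - multiply (H3+H4), H5 (series); result (21*s^2 + 11*s - 6)/(8*s^2 - 2*s - 4)
Step 4 - feedback reduction of [H1/(1+H1*H2)], ((H3+H4)*H5); result (-8*s^4 + 10*s^3 + 50*s^2 - 16*s - 24)/(19*s^4 - 8*s^3 + 69*s^2 + 78*s - 8)
Step 4 gives the overall T(s). Then T(0) = -24/(-8) = 3.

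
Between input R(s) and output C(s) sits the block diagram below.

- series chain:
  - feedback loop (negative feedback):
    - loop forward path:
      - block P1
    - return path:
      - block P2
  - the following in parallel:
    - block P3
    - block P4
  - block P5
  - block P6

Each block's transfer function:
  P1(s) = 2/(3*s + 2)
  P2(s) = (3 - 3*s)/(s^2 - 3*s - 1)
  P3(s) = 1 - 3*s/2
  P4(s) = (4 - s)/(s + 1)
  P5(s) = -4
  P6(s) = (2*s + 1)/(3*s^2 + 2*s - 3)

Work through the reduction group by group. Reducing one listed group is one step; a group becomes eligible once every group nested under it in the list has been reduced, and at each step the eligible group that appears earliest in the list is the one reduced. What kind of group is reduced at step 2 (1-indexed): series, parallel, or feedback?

The answer is parallel.

Reasoning:
[1] apply the feedback formula to P1, P2
[2] reduce the parallel group P3, P4
[3] cascade [P1/(1+P1*P2)], (P3+P4), P5, P6
So the answer for step 2 is parallel.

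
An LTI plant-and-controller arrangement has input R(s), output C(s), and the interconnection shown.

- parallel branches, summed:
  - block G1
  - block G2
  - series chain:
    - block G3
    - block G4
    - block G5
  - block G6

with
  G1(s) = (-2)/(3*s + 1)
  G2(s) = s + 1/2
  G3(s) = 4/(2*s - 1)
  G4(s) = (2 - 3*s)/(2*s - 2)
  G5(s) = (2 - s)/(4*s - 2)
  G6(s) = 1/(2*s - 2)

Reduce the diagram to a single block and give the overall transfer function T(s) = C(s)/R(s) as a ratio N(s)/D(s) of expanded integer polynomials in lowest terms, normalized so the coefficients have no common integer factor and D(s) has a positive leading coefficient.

(1) cascade G3, G4, G5 gives (3*s^2 - 8*s + 4)/(4*s^3 - 8*s^2 + 5*s - 1)
(2) reduce the parallel group G1, G2, (G3*G4*G5), G6, which is the overall transfer function T(s) = C(s)/R(s) in lowest terms

Final answer: (24*s^5 - 28*s^4 + 8*s^3 - 7*s^2 - 13*s + 12)/(24*s^4 - 40*s^3 + 14*s^2 + 4*s - 2)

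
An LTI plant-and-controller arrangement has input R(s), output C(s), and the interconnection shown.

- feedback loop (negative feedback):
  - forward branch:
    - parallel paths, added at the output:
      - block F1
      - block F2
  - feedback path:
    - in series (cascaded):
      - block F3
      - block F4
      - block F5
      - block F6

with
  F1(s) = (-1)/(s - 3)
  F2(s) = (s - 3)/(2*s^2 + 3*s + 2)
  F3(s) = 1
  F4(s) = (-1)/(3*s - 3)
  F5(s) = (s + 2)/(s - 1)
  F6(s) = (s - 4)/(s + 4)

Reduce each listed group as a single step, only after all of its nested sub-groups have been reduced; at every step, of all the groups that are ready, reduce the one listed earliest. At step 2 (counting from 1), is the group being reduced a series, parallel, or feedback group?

The answer is series.

Reasoning:
(1) add F1, F2 (parallel)
(2) multiply F3, F4, F5, F6 (series)
(3) collapse the loop ((F1+F2) forward, (F3*F4*F5*F6) return)
Step 2 collapses a series group.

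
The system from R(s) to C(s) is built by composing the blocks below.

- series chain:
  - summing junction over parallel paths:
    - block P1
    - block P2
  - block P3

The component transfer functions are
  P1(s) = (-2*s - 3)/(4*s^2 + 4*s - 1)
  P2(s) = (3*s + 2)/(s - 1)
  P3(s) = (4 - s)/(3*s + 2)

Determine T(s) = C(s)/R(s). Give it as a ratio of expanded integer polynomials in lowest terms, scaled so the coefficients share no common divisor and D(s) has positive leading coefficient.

Step 1. parallel reduction of P1, P2 gives (12*s^3 + 18*s^2 + 4*s + 1)/(4*s^3 - 5*s + 1)
Step 2. multiply (P1+P2), P3 (series) - this is the overall T(s), already in the required normalized form

Final answer: (-12*s^4 + 30*s^3 + 68*s^2 + 15*s + 4)/(12*s^4 + 8*s^3 - 15*s^2 - 7*s + 2)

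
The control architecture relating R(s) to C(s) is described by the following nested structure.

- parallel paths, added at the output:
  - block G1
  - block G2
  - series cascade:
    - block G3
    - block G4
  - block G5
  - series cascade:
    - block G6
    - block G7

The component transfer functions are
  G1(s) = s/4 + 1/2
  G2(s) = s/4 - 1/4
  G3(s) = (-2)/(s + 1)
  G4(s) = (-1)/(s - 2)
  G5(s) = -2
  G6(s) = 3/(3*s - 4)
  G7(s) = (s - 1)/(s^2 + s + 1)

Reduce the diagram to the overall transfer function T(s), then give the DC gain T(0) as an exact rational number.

Step 1 - combine G3, G4 in series; result 2/(s^2 - s - 2)
Step 2 - reduce the series chain G6, G7; result (3*s - 3)/(3*s^3 - s^2 - s - 4)
Step 3 - sum the parallel branches G1, G2, (G3*G4), G5, (G6*G7); result (6*s^6 - 29*s^5 + 16*s^4 + 76*s^3 - 13*s^2 - 46*s - 64)/(12*s^5 - 16*s^4 - 24*s^3 - 4*s^2 + 24*s + 32)
Step 3 gives the overall T(s). Then T(0) = -64/32 = -2.

Final answer: -2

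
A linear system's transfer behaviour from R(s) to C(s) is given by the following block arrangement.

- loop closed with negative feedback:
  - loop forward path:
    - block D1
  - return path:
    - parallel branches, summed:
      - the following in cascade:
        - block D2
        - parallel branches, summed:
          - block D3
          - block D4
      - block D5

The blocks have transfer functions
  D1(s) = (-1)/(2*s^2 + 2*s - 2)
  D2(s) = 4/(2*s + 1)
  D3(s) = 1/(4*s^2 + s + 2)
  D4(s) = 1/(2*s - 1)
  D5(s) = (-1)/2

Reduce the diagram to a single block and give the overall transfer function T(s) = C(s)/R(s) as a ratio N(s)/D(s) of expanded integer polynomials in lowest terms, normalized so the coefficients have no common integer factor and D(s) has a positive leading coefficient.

Reducing step by step:

(1) reduce the parallel group D3, D4, giving (4*s^2 + 3*s + 1)/(8*s^3 - 2*s^2 + 3*s - 2)
(2) multiply D2, (D3+D4) (series), giving (16*s^2 + 12*s + 4)/(16*s^4 + 4*s^3 + 4*s^2 - s - 2)
(3) combine (D2*(D3+D4)), D5 in parallel, giving (-16*s^4 - 4*s^3 + 28*s^2 + 25*s + 10)/(32*s^4 + 8*s^3 + 8*s^2 - 2*s - 4)
(4) apply the feedback formula to D1, ((D2*(D3+D4))+D5), giving the overall T(s)

Answer: (-32*s^4 - 8*s^3 - 8*s^2 + 2*s + 4)/(64*s^6 + 80*s^5 - 16*s^4 - 56*s^2 - 29*s - 2)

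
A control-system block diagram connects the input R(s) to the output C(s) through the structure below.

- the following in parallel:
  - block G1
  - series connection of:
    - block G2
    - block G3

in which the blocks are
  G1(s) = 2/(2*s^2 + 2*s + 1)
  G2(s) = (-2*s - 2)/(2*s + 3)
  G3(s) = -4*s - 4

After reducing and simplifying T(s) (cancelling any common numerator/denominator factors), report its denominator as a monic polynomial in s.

The answer is s^3 + 5*s^2/2 + 2*s + 3/4.

Reasoning:
Step 1. series reduction of G2, G3: (8*s^2 + 16*s + 8)/(2*s + 3)
Step 2. reduce the parallel group G1, (G2*G3): (16*s^4 + 48*s^3 + 56*s^2 + 36*s + 14)/(4*s^3 + 10*s^2 + 8*s + 3)
Step 2 gives the fully reduced T(s), with no common factor left to cancel. The denominator's leading coefficient is 4, so divide each of its coefficients by 4 to get the monic form.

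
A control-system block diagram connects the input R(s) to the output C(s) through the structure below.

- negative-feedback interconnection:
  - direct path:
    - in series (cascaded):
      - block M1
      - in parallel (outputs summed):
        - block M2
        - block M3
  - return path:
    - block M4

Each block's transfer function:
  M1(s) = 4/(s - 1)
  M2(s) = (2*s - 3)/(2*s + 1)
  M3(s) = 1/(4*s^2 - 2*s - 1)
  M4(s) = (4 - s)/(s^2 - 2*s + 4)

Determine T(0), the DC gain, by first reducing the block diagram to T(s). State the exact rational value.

Step 1: parallel reduction of M2, M3: (8*s^3 - 16*s^2 + 6*s + 4)/(8*s^3 - 4*s - 1)
Step 2: series reduction of M1, (M2+M3): (32*s^3 - 64*s^2 + 24*s + 16)/(8*s^4 - 8*s^3 - 4*s^2 + 3*s + 1)
Step 3: close the feedback loop around (M1*(M2+M3)), M4: (32*s^5 - 128*s^4 + 280*s^3 - 288*s^2 + 64*s + 64)/(8*s^6 - 24*s^5 + 12*s^4 + 171*s^3 - 301*s^2 + 90*s + 68)
That last expression is T(s); at s = 0 only the constant terms survive, so T(0) = 64/68 = 16/17.

Answer: 16/17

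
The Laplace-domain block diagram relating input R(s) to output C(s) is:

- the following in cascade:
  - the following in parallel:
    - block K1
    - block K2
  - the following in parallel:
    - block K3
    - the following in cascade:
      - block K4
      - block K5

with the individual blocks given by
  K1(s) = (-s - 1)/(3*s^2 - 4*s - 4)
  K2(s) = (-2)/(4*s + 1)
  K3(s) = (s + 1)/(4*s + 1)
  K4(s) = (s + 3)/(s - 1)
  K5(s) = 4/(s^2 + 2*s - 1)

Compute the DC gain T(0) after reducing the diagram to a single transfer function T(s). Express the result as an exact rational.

(1) add K1, K2 (parallel) gives (-10*s^2 + 3*s + 7)/(12*s^3 - 13*s^2 - 20*s - 4)
(2) combine K4, K5 in series gives (4*s + 12)/(s^3 + s^2 - 3*s + 1)
(3) add K3, (K4*K5) (parallel) gives (s^4 + 2*s^3 + 14*s^2 + 50*s + 13)/(4*s^4 + 5*s^3 - 11*s^2 + s + 1)
(4) multiply (K1+K2), (K3+(K4*K5)) (series) gives (-10*s^5 - 27*s^4 - 154*s^3 - 598*s^2 - 480*s - 91)/(48*s^6 + 56*s^5 - 221*s^4 - 182*s^3 + 17*s^2 + 28*s + 4)
Step 4 gives the overall T(s). Then T(0) = -91/4.

Answer: -91/4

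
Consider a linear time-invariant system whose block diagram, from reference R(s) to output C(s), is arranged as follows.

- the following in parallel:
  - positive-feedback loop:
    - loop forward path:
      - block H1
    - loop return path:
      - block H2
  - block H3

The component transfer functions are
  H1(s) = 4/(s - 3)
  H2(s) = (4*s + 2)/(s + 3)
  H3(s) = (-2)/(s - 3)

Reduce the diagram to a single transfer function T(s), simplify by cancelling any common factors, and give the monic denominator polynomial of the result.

Step 1: reduce the feedback loop with forward H1 and return H2 = (4*s + 12)/(s^2 - 16*s - 17)
Step 2: add [H1/(1-H1*H2)], H3 (parallel) = (2*s^2 + 32*s - 2)/(s^3 - 19*s^2 + 31*s + 51)
T(s) is the step-2 result (common factors already cancelled). Leading coefficient of the denominator: 1, so no rescaling is needed.

Therefore the answer is s^3 - 19*s^2 + 31*s + 51.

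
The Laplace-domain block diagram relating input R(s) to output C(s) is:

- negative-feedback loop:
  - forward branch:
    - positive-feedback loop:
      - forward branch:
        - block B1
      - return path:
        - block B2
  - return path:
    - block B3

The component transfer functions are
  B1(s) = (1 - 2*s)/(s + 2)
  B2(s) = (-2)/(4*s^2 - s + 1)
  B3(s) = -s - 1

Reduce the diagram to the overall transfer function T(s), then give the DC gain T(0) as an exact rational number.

Reducing step by step:

1. apply the feedback formula to B1, B2 gives (-8*s^3 + 6*s^2 - 3*s + 1)/(4*s^3 + 7*s^2 - 5*s + 4)
2. collapse the loop ([B1/(1-B1*B2)] forward, B3 return) gives (-8*s^3 + 6*s^2 - 3*s + 1)/(8*s^4 + 6*s^3 + 4*s^2 - 3*s + 3)
DC gain: substitute s = 0 into T(s) from step 2: T(0) = 1/3.

Answer: 1/3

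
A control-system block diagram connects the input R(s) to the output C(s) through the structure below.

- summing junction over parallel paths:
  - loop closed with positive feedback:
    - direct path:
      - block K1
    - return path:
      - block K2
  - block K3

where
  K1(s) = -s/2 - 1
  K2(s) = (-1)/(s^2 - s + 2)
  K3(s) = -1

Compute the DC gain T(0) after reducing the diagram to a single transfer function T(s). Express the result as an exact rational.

1. close the feedback loop around K1, K2 -> (-s^3 - s^2 - 4)/(2*s^2 - 3*s + 2)
2. add [K1/(1-K1*K2)], K3 (parallel) -> (-s^3 - 3*s^2 + 3*s - 6)/(2*s^2 - 3*s + 2)
Step 2 gives the overall T(s). Then T(0) = -6/2 = -3.

Therefore the answer is -3.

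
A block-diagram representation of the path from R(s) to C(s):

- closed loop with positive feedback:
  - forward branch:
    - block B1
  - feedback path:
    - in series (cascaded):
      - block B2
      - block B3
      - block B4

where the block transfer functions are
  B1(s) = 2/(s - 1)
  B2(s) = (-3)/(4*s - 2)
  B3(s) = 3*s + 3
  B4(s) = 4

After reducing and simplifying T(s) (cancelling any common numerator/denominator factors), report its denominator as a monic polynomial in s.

(1) cascade B2, B3, B4 = (-18*s - 18)/(2*s - 1)
(2) reduce the feedback loop with forward B1 and return (B2*B3*B4) = (4*s - 2)/(2*s^2 + 33*s + 37)
T(s) is the step-2 result (common factors already cancelled). Leading coefficient of the denominator: 2. Divide through by 2 for the monic polynomial.

Hence the answer: s^2 + 33*s/2 + 37/2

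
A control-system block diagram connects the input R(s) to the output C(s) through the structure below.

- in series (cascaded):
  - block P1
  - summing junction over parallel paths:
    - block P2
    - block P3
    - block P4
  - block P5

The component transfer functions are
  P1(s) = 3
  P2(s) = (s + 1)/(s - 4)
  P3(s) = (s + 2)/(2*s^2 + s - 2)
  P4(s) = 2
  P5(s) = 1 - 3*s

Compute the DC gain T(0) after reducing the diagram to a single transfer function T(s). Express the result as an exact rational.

(1) parallel reduction of P2, P3, P4 -> (6*s^3 - 10*s^2 - 15*s + 6)/(2*s^3 - 7*s^2 - 6*s + 8)
(2) combine P1, (P2+P3+P4), P5 in series -> (-54*s^4 + 108*s^3 + 105*s^2 - 99*s + 18)/(2*s^3 - 7*s^2 - 6*s + 8)
That last expression is T(s); at s = 0 only the constant terms survive, so T(0) = 18/8 = 9/4.

Final answer: 9/4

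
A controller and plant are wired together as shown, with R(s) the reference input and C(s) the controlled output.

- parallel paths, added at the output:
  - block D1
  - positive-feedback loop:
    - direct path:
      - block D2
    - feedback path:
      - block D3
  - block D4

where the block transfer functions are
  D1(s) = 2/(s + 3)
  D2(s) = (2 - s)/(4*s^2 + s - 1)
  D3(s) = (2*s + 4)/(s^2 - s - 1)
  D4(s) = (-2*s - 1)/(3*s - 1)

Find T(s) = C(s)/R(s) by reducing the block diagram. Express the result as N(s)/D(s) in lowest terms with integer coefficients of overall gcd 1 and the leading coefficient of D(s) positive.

Reducing step by step:

Step 1: collapse the loop (D2 forward, D3 return) -> (-s^3 + 3*s^2 - s - 2)/(4*s^4 - 3*s^3 - 4*s^2 - 7)
Step 2: combine D1, [D2/(1-D2*D3)], D4 in parallel: this yields T(s), and no further normalization is needed

Answer: (-8*s^6 - s^5 - 8*s^4 + 43*s^3 + 11*s^2 - 6*s + 41)/(12*s^6 + 23*s^5 - 48*s^4 - 23*s^3 - 9*s^2 - 56*s + 21)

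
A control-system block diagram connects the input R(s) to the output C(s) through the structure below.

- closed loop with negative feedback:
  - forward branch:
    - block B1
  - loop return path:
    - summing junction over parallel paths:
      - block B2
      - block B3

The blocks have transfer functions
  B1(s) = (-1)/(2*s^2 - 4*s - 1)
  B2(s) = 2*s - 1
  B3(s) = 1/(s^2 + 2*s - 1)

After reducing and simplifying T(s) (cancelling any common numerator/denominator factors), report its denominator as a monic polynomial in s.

(1) add B2, B3 (parallel) gives (2*s^3 + 3*s^2 - 4*s + 2)/(s^2 + 2*s - 1)
(2) reduce the feedback loop with forward B1 and return (B2+B3) gives (-s^2 - 2*s + 1)/(2*s^4 - 2*s^3 - 14*s^2 + 6*s - 1)
That last expression is T(s), already simplified. Scaling its denominator by 1/2 (the reciprocal of the leading coefficient) yields the monic denominator.

Hence the answer: s^4 - s^3 - 7*s^2 + 3*s - 1/2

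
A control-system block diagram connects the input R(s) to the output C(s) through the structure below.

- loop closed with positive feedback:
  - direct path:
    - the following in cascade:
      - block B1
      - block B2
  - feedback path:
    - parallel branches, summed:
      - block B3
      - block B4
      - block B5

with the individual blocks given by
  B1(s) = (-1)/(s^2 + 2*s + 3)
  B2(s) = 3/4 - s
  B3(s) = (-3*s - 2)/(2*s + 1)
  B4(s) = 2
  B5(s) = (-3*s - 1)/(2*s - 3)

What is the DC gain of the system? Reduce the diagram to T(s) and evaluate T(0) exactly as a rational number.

[1] multiply B1, B2 (series) = (4*s - 3)/(4*s^2 + 8*s + 12)
[2] reduce the parallel group B3, B4, B5 = (-4*s^2 - 8*s - 1)/(4*s^2 - 4*s - 3)
[3] apply the feedback formula to (B1*B2), (B3+B4+B5) = (16*s^3 - 28*s^2 + 9)/(16*s^4 + 32*s^3 + 24*s^2 - 92*s - 39)
Step 3 gives the overall T(s). Then T(0) = 9/(-39) = -3/13.

Answer: -3/13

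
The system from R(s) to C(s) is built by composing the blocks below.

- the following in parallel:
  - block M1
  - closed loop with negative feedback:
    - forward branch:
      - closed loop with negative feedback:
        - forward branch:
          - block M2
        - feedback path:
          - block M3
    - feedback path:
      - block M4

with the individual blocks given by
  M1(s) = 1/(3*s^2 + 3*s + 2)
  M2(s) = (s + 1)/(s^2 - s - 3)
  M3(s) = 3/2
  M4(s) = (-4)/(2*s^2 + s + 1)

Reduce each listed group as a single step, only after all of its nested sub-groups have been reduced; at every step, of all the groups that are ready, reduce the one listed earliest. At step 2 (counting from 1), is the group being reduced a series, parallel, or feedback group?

[1] feedback reduction of M2, M3
[2] apply the feedback formula to [M2/(1+M2*M3)], M4
[3] combine M1, [[M2/(1+M2*M3)]/(1+[M2/(1+M2*M3)]*M4)] in parallel
The group at step 2 is a feedback group.

Final answer: feedback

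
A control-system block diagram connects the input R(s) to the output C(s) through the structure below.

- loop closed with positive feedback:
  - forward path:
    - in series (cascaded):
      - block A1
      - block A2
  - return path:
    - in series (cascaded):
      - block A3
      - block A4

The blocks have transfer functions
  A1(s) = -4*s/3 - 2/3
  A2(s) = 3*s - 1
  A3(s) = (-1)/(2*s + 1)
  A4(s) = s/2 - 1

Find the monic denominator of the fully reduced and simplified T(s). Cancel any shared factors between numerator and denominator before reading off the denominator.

The answer is s^2 - 7*s/3 - 1/3.

Reasoning:
Step 1 - reduce the series chain A1, A2 gives -4*s^2 - 2*s/3 + 2/3
Step 2 - multiply A3, A4 (series) gives (2 - s)/(4*s + 2)
Step 3 - reduce the feedback loop with forward (A1*A2) and return (A3*A4) gives (12*s^2 + 2*s - 2)/(3*s^2 - 7*s - 1)
T(s) is the step-3 result (common factors already cancelled). Leading coefficient of the denominator: 3. Divide through by 3 for the monic polynomial.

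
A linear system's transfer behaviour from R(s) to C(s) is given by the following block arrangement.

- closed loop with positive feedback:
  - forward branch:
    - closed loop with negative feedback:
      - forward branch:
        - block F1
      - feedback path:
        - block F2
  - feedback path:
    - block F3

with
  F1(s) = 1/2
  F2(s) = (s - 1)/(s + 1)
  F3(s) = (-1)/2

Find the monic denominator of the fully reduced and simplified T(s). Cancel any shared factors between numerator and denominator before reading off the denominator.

Step 1. feedback reduction of F1, F2, giving (s + 1)/(3*s + 1)
Step 2. close the feedback loop around [F1/(1+F1*F2)], F3, giving (2*s + 2)/(7*s + 3)
No further cancellation is possible in the step-2 result, so that is T(s). Its denominator becomes monic after dividing by the leading coefficient 7.

Final answer: s + 3/7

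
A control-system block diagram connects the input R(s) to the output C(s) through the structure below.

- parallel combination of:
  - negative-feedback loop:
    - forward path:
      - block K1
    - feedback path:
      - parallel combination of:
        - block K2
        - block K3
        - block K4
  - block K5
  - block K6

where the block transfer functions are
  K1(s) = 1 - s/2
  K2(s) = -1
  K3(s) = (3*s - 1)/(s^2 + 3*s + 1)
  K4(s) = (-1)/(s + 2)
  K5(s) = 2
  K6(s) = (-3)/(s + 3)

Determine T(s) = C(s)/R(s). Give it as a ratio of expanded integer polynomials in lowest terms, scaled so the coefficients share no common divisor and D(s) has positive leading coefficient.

Step 1. reduce the parallel group K2, K3, K4; result (-s^3 - 3*s^2 - 5*s - 5)/(s^3 + 5*s^2 + 7*s + 2)
Step 2. feedback reduction of K1, (K2+K3+K4); result (-s^4 - 3*s^3 + 3*s^2 + 12*s + 4)/(s^4 + 3*s^3 + 9*s^2 + 9*s - 6)
Step 3. sum the parallel branches [K1/(1+K1*(K2+K3+K4))], K5, K6: this yields T(s), and no further normalization is needed

Answer: (s^5 + 3*s^4 + 21*s^3 + 66*s^2 + 55*s - 6)/(s^5 + 6*s^4 + 18*s^3 + 36*s^2 + 21*s - 18)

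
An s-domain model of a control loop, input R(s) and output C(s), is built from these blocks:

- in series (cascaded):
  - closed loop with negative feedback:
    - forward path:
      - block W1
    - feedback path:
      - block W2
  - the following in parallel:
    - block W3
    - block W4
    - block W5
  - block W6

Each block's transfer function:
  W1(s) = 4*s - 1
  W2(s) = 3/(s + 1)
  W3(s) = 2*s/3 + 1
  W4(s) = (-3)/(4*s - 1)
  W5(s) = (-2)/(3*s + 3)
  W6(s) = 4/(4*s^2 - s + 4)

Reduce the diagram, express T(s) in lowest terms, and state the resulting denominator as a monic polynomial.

1. feedback reduction of W1, W2, giving (4*s^2 + 3*s - 1)/(13*s - 2)
2. sum the parallel branches W3, W4, W5, giving (8*s^3 + 18*s^2 - 10*s - 10)/(12*s^2 + 9*s - 3)
3. multiply [W1/(1+W1*W2)], (W3+W4+W5), W6 (series), giving (32*s^3 + 72*s^2 - 40*s - 40)/(156*s^3 - 63*s^2 + 162*s - 24)
The result of step 3 is T(s) in lowest terms. Its denominator has leading coefficient 156; dividing the denominator through by 156 makes it monic.

Therefore the answer is s^3 - 21*s^2/52 + 27*s/26 - 2/13.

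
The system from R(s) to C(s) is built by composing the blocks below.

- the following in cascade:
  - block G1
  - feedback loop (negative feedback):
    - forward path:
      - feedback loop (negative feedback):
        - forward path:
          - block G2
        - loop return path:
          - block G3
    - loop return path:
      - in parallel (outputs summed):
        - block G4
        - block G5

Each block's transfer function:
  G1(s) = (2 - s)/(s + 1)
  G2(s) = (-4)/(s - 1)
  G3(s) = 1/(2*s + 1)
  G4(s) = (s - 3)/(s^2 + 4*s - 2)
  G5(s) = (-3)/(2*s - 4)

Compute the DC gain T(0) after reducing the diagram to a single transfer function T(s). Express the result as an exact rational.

Step 1: collapse the loop (G2 forward, G3 return) -> (-8*s - 4)/(2*s^2 - s - 5)
Step 2: parallel reduction of G4, G5 -> (-s^2 - 22*s + 18)/(2*s^3 + 4*s^2 - 20*s + 8)
Step 3: apply the feedback formula to [G2/(1+G2*G3)], (G4+G5) -> (-8*s^4 - 20*s^3 + 72*s^2 + 8*s - 16)/(2*s^5 + 3*s^4 - 23*s^3 + 98*s^2 + 18*s - 56)
Step 4: reduce the series chain G1, [[G2/(1+G2*G3)]/(1+[G2/(1+G2*G3)]*(G4+G5))] -> (8*s^5 + 4*s^4 - 112*s^3 + 136*s^2 + 32*s - 32)/(2*s^6 + 5*s^5 - 20*s^4 + 75*s^3 + 116*s^2 - 38*s - 56)
That last expression is T(s); at s = 0 only the constant terms survive, so T(0) = -32/(-56) = 4/7.

Therefore the answer is 4/7.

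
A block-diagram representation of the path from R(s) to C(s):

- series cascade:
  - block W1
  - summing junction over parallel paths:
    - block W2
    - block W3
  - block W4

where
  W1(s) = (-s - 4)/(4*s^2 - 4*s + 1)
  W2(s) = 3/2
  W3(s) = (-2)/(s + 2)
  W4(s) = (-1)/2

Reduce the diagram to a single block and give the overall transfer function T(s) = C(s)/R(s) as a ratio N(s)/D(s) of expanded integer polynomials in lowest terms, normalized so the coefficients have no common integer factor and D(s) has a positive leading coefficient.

First reduce the diagram to T(s).

1. parallel reduction of W2, W3 gives (3*s + 2)/(2*s + 4)
2. multiply W1, (W2+W3), W4 (series); the result is T(s) itself (integer coefficients, no common factor, positive leading denominator coefficient)

Answer: (3*s^2 + 14*s + 8)/(16*s^3 + 16*s^2 - 28*s + 8)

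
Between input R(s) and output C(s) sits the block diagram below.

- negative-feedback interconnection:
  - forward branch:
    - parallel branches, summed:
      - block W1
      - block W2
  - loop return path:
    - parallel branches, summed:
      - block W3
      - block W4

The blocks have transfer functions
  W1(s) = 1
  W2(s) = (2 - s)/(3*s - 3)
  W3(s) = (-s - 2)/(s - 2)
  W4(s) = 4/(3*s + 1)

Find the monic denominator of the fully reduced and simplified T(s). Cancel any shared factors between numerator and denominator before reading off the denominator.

[1] combine W1, W2 in parallel -> (2*s - 1)/(3*s - 3)
[2] parallel reduction of W3, W4 -> (-3*s^2 - 3*s - 10)/(3*s^2 - 5*s - 2)
[3] reduce the feedback loop with forward (W1+W2) and return (W3+W4) -> (6*s^3 - 13*s^2 + s + 2)/(3*s^3 - 27*s^2 - 8*s + 16)
The result of step 3 is T(s) in lowest terms. Its denominator has leading coefficient 3; dividing the denominator through by 3 makes it monic.

Therefore the answer is s^3 - 9*s^2 - 8*s/3 + 16/3.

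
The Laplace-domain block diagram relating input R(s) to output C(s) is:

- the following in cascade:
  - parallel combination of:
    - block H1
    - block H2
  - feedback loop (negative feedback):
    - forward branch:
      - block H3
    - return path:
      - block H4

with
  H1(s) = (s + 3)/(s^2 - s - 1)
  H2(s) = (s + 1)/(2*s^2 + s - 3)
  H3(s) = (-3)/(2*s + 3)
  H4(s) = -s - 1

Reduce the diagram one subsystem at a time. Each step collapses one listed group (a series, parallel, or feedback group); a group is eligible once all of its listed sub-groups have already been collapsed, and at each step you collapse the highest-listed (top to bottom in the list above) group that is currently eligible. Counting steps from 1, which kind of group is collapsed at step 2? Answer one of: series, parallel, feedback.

Answer: feedback

Working:
1. parallel reduction of H1, H2
2. apply the feedback formula to H3, H4
3. multiply (H1+H2), [H3/(1+H3*H4)] (series)
Step 2 collapses a feedback group.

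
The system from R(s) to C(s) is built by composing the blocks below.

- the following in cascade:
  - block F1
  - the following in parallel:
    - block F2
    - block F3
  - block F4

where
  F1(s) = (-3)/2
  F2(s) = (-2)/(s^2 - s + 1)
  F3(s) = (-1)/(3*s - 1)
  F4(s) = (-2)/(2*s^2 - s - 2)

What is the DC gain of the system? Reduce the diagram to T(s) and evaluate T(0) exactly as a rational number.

The answer is 3/2.

Reasoning:
Step 1. combine F2, F3 in parallel = (-s^2 - 5*s + 1)/(3*s^3 - 4*s^2 + 4*s - 1)
Step 2. reduce the series chain F1, (F2+F3), F4 = (-3*s^2 - 15*s + 3)/(6*s^5 - 11*s^4 + 6*s^3 + 2*s^2 - 7*s + 2)
DC gain: substitute s = 0 into T(s) from step 2: T(0) = 3/2.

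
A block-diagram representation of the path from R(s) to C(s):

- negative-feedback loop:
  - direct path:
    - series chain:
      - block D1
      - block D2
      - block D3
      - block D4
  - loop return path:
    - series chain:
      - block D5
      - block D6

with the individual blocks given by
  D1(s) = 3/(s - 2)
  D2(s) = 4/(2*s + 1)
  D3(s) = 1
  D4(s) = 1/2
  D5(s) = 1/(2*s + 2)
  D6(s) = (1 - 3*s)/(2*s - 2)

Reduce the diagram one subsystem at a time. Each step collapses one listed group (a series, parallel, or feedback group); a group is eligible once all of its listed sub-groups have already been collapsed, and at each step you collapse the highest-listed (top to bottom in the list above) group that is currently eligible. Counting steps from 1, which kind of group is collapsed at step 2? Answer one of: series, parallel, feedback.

1. combine D1, D2, D3, D4 in series
2. reduce the series chain D5, D6
3. feedback reduction of (D1*D2*D3*D4), (D5*D6)
The group at step 2 is a series group.

Final answer: series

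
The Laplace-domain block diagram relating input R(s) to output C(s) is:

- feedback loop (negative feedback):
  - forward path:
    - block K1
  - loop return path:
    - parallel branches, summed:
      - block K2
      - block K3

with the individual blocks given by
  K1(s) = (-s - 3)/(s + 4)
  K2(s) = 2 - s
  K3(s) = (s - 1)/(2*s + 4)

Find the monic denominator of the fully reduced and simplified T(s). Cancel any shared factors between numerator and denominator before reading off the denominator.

Answer: s^3 + 7*s^2/2 + s - 5/2

Working:
Step 1 - add K2, K3 (parallel); result (-2*s^2 + s + 7)/(2*s + 4)
Step 2 - collapse the loop (K1 forward, (K2+K3) return); result (-2*s^2 - 10*s - 12)/(2*s^3 + 7*s^2 + 2*s - 5)
T(s) is the step-2 result (common factors already cancelled). Leading coefficient of the denominator: 2. Divide through by 2 for the monic polynomial.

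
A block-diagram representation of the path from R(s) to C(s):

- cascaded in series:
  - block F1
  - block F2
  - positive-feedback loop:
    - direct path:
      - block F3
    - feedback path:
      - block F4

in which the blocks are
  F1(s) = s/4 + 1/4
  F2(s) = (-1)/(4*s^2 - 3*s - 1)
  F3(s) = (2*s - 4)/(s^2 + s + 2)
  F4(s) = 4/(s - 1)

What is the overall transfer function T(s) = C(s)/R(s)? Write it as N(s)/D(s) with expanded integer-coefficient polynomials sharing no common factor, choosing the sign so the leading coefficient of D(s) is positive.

Step 1: apply the feedback formula to F3, F4: (2*s^2 - 6*s + 4)/(s^3 - 7*s + 14)
Step 2: multiply F1, F2, [F3/(1-F3*F4)] (series) - this is the overall T(s), already in the required normalized form

Hence the answer: (-s^2 + s + 2)/(8*s^4 + 2*s^3 - 56*s^2 + 98*s + 28)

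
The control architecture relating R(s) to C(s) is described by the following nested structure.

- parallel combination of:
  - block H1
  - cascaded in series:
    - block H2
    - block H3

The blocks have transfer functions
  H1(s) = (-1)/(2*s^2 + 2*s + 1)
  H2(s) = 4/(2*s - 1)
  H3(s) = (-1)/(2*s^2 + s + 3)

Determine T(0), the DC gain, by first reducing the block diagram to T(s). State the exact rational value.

(1) series reduction of H2, H3; result (-4)/(4*s^3 + 5*s - 3)
(2) combine H1, (H2*H3) in parallel; result (-4*s^3 - 8*s^2 - 13*s - 1)/(8*s^5 + 8*s^4 + 14*s^3 + 4*s^2 - s - 3)
That last expression is T(s); at s = 0 only the constant terms survive, so T(0) = -1/(-3) = 1/3.

Therefore the answer is 1/3.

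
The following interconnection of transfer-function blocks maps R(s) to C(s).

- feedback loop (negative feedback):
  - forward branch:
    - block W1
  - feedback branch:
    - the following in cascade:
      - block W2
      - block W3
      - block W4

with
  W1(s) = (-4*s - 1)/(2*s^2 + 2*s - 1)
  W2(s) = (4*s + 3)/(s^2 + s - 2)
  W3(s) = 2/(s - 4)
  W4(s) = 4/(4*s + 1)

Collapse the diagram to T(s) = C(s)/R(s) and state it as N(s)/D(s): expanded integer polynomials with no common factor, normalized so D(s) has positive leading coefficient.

First reduce the diagram to T(s).

1. reduce the series chain W2, W3, W4; result (32*s + 24)/(4*s^4 - 11*s^3 - 27*s^2 + 26*s + 8)
2. close the feedback loop around W1, (W2*W3*W4), which is the overall transfer function T(s) = C(s)/R(s) in lowest terms

Answer: (-4*s^4 + 11*s^3 + 27*s^2 - 26*s - 8)/(2*s^5 - 4*s^4 - 19*s^3 + 7*s^2 - 10*s - 32)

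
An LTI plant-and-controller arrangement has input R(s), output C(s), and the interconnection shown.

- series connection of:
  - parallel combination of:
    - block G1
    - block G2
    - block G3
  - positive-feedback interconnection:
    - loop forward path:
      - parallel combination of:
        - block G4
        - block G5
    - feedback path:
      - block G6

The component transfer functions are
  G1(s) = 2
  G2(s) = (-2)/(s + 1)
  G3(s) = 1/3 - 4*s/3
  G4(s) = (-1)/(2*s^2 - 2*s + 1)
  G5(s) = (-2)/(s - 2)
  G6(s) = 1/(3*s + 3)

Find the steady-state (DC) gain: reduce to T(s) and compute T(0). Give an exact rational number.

Reducing step by step:

[1] add G1, G2, G3 (parallel) = (-4*s^2 + 3*s + 1)/(3*s + 3)
[2] sum the parallel branches G4, G5 = (-4*s^2 + 3*s)/(2*s^3 - 6*s^2 + 5*s - 2)
[3] feedback reduction of (G4+G5), G6 = (-12*s^3 - 3*s^2 + 9*s)/(6*s^4 - 12*s^3 + s^2 + 6*s - 6)
[4] multiply (G1+G2+G3), [(G4+G5)/(1-(G4+G5)*G6)] (series) = (16*s^4 - 24*s^3 + 5*s^2 + 3*s)/(6*s^4 - 12*s^3 + s^2 + 6*s - 6)
The step-4 result is T(s). Setting s = 0: T(0) = 0/(-6) = 0.

Answer: 0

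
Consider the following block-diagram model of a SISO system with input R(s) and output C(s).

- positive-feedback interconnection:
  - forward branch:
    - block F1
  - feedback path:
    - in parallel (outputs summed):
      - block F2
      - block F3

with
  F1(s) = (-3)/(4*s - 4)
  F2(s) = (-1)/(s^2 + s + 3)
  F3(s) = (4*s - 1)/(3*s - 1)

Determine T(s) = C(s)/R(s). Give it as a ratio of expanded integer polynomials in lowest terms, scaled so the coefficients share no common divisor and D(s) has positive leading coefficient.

[1] sum the parallel branches F2, F3, giving (4*s^3 + 3*s^2 + 8*s - 2)/(3*s^3 + 2*s^2 + 8*s - 3)
[2] feedback reduction of F1, (F2+F3) - this is the overall T(s), already in the required normalized form

Therefore the answer is (-9*s^3 - 6*s^2 - 24*s + 9)/(12*s^4 + 8*s^3 + 33*s^2 - 20*s + 6).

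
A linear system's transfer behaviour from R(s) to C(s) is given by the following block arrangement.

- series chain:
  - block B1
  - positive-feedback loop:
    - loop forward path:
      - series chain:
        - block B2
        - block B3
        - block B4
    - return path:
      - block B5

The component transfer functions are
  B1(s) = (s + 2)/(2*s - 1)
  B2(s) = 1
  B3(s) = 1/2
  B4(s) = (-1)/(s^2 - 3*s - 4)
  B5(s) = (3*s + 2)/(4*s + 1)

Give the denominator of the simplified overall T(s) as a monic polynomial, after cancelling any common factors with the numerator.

Step 1 - combine B2, B3, B4 in series, giving (-1)/(2*s^2 - 6*s - 8)
Step 2 - apply the feedback formula to (B2*B3*B4), B5, giving (-4*s - 1)/(8*s^3 - 22*s^2 - 35*s - 6)
Step 3 - combine B1, [(B2*B3*B4)/(1-(B2*B3*B4)*B5)] in series, giving (-4*s^2 - 9*s - 2)/(16*s^4 - 52*s^3 - 48*s^2 + 23*s + 6)
That last expression is T(s), already simplified. Scaling its denominator by 1/16 (the reciprocal of the leading coefficient) yields the monic denominator.

Final answer: s^4 - 13*s^3/4 - 3*s^2 + 23*s/16 + 3/8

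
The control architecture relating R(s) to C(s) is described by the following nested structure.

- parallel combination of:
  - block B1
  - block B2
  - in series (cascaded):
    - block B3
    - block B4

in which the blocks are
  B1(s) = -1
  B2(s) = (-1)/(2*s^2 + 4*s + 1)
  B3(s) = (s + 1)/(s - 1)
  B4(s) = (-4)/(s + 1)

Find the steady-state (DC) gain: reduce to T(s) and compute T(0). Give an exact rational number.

First reduce the diagram to T(s).

1. series reduction of B3, B4; result (-4)/(s - 1)
2. combine B1, B2, (B3*B4) in parallel; result (-2*s^3 - 10*s^2 - 14*s - 2)/(2*s^3 + 2*s^2 - 3*s - 1)
Step 2 gives the overall T(s). Then T(0) = -2/(-1) = 2.

Answer: 2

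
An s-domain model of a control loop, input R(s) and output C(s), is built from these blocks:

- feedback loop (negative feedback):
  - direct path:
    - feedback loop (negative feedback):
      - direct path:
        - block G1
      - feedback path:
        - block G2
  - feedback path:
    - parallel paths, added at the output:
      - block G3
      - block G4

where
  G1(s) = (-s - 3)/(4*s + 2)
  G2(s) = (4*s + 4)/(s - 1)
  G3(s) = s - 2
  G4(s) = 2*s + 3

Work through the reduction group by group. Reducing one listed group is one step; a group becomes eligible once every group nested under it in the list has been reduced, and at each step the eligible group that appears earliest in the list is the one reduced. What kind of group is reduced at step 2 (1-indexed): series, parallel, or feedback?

Answer: parallel

Working:
Step 1 - feedback reduction of G1, G2
Step 2 - combine G3, G4 in parallel
Step 3 - feedback reduction of [G1/(1+G1*G2)], (G3+G4)
So the answer for step 2 is parallel.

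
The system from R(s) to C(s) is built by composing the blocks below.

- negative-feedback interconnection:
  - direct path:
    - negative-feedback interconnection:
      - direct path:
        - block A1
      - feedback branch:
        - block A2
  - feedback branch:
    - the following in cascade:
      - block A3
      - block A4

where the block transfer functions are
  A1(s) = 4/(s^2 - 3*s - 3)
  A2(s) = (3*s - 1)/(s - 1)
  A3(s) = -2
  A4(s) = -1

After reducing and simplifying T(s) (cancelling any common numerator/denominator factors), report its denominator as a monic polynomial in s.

Answer: s^3 - 4*s^2 + 20*s - 9

Working:
(1) collapse the loop (A1 forward, A2 return); result (4*s - 4)/(s^3 - 4*s^2 + 12*s - 1)
(2) multiply A3, A4 (series); result 2
(3) apply the feedback formula to [A1/(1+A1*A2)], (A3*A4); result (4*s - 4)/(s^3 - 4*s^2 + 20*s - 9)
That last expression is T(s), already simplified, and its denominator is already monic.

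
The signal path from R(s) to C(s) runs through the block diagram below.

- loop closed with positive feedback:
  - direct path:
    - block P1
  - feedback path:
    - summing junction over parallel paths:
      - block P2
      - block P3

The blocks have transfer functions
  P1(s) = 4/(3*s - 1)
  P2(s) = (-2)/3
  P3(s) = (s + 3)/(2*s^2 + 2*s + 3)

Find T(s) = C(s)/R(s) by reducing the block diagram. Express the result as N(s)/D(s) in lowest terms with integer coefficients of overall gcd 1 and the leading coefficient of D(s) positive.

First reduce the diagram to T(s).

Step 1 - sum the parallel branches P2, P3 -> (-4*s^2 - s + 3)/(6*s^2 + 6*s + 9)
Step 2 - close the feedback loop around P1, (P2+P3): this yields T(s), and no further normalization is needed

Answer: (24*s^2 + 24*s + 36)/(18*s^3 + 28*s^2 + 25*s - 21)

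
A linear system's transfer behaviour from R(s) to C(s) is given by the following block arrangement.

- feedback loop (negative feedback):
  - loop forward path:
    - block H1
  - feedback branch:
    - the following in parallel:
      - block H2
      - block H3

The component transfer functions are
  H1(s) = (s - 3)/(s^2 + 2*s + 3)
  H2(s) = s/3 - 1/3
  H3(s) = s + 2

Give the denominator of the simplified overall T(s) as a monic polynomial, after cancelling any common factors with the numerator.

Reducing step by step:

[1] sum the parallel branches H2, H3 gives 4*s/3 + 5/3
[2] feedback reduction of H1, (H2+H3) gives (3*s - 9)/(7*s^2 - s - 6)
T(s) is the step-2 result (common factors already cancelled). Leading coefficient of the denominator: 7. Divide through by 7 for the monic polynomial.

Answer: s^2 - s/7 - 6/7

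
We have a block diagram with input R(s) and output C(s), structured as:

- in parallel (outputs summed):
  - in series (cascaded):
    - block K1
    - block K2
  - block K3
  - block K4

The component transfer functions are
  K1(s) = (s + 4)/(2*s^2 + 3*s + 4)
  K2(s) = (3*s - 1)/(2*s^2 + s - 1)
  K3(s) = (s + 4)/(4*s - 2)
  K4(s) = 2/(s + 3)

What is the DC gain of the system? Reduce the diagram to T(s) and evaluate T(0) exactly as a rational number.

[1] reduce the series chain K1, K2 -> (3*s^2 + 11*s - 4)/(4*s^4 + 8*s^3 + 9*s^2 + s - 4)
[2] parallel reduction of (K1*K2), K3, K4 -> (2*s^5 + 35*s^4 + 104*s^3 + 189*s^2 + 174*s + 8)/(8*s^5 + 40*s^4 + 66*s^3 + 56*s^2 - 2*s - 24)
The step-2 result is T(s). Setting s = 0: T(0) = 8/(-24) = -1/3.

Therefore the answer is -1/3.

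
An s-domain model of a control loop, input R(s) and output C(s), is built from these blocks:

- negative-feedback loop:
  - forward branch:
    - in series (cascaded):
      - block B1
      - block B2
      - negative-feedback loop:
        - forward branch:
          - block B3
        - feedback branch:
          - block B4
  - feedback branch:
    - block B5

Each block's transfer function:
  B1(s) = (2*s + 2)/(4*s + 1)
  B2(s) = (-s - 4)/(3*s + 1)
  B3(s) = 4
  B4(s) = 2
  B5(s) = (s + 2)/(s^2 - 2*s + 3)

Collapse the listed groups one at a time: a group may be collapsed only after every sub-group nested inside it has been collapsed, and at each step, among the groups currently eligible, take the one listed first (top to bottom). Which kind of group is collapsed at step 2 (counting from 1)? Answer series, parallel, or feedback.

Step 1. apply the feedback formula to B3, B4
Step 2. reduce the series chain B1, B2, [B3/(1+B3*B4)]
Step 3. feedback reduction of (B1*B2*[B3/(1+B3*B4)]), B5
So the answer for step 2 is series.

Therefore the answer is series.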